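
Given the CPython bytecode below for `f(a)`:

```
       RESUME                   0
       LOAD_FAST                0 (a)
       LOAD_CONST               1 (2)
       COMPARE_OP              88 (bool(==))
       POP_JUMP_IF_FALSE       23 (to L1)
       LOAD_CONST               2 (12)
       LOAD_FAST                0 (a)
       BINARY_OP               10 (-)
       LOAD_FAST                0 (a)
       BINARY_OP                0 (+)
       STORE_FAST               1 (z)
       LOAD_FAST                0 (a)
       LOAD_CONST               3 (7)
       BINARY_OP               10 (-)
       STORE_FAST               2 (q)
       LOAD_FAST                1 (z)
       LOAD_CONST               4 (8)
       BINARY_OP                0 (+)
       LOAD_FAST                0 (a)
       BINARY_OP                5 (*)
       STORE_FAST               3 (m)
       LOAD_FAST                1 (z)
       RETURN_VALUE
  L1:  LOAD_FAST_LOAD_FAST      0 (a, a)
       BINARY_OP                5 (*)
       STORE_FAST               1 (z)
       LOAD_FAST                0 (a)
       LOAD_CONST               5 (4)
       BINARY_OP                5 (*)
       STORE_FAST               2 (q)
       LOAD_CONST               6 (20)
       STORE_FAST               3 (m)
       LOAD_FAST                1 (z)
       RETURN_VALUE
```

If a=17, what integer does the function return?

LOAD_FAST a → push 17. Stack: [17]
LOAD_CONST → push 2. Stack: [17, 2]
COMPARE_OP bool(==) → 17 vs 2 = False. Stack: [False]
POP_JUMP_IF_FALSE → pop False; jump. Stack: []
LOAD_FAST_LOAD_FAST a,a → push 17,17. Stack: [17, 17]
BINARY_OP * → 17 * 17 = 289. Stack: [289]
STORE_FAST z → z=289. Stack: []
LOAD_FAST a → push 17. Stack: [17]
LOAD_CONST → push 4. Stack: [17, 4]
BINARY_OP * → 17 * 4 = 68. Stack: [68]
STORE_FAST q → q=68. Stack: []
LOAD_CONST → push 20. Stack: [20]
STORE_FAST m → m=20. Stack: []
LOAD_FAST z → push 289. Stack: [289]
RETURN_VALUE → return 289.

289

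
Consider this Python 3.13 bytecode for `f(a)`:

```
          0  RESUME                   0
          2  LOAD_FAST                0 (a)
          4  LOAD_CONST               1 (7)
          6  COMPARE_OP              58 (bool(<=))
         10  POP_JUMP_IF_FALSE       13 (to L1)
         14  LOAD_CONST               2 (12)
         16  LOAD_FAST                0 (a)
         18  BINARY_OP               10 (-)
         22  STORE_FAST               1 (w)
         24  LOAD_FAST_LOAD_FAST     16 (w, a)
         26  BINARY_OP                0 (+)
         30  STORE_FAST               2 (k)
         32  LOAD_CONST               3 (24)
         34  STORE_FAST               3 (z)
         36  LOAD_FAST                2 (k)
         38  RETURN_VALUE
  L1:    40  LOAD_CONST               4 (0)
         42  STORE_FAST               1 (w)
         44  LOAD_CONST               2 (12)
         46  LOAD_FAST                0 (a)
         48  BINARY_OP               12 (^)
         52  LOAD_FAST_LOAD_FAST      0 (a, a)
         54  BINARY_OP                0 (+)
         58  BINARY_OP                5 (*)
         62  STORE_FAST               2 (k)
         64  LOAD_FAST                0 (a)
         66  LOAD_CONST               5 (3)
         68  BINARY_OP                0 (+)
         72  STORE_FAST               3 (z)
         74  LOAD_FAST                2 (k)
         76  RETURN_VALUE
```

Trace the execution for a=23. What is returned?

1242

LOAD_FAST a → push 23. Stack: [23]
LOAD_CONST → push 7. Stack: [23, 7]
COMPARE_OP bool(<=) → 23 vs 7 = False. Stack: [False]
POP_JUMP_IF_FALSE → pop False; jump. Stack: []
LOAD_CONST → push 0. Stack: [0]
STORE_FAST w → w=0. Stack: []
LOAD_CONST → push 12. Stack: [12]
LOAD_FAST a → push 23. Stack: [12, 23]
BINARY_OP ^ → 12 ^ 23 = 27. Stack: [27]
LOAD_FAST_LOAD_FAST a,a → push 23,23. Stack: [27, 23, 23]
BINARY_OP + → 23 + 23 = 46. Stack: [27, 46]
BINARY_OP * → 27 * 46 = 1242. Stack: [1242]
STORE_FAST k → k=1242. Stack: []
LOAD_FAST a → push 23. Stack: [23]
LOAD_CONST → push 3. Stack: [23, 3]
BINARY_OP + → 23 + 3 = 26. Stack: [26]
STORE_FAST z → z=26. Stack: []
LOAD_FAST k → push 1242. Stack: [1242]
RETURN_VALUE → return 1242.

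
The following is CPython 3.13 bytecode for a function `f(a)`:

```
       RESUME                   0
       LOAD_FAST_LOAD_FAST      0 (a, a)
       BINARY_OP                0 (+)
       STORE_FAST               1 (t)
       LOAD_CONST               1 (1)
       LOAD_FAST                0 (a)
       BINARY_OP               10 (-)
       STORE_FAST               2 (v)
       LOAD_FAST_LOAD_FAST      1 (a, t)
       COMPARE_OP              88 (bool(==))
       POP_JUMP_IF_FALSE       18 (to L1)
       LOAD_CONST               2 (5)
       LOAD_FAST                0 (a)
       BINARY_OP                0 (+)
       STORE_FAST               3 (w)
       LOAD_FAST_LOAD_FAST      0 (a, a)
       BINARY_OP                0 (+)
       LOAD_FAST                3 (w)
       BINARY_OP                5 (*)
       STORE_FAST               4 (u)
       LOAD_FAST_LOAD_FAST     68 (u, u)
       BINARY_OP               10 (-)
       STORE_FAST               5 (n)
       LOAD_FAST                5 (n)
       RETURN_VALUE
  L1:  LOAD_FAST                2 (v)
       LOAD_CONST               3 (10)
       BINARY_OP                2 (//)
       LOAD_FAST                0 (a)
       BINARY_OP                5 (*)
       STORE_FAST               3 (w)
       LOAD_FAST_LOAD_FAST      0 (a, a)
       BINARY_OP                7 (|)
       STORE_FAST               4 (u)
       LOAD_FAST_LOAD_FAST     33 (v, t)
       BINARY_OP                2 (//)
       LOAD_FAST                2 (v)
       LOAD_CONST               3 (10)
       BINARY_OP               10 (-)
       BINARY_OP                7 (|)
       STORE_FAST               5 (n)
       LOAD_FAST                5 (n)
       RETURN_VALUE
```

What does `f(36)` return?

-1

LOAD_FAST_LOAD_FAST a,a → push 36,36. Stack: [36, 36]
BINARY_OP + → 36 + 36 = 72. Stack: [72]
STORE_FAST t → t=72. Stack: []
LOAD_CONST → push 1. Stack: [1]
LOAD_FAST a → push 36. Stack: [1, 36]
BINARY_OP - → 1 - 36 = -35. Stack: [-35]
STORE_FAST v → v=-35. Stack: []
LOAD_FAST_LOAD_FAST a,t → push 36,72. Stack: [36, 72]
COMPARE_OP bool(==) → 36 vs 72 = False. Stack: [False]
POP_JUMP_IF_FALSE → pop False; jump. Stack: []
LOAD_FAST v → push -35. Stack: [-35]
LOAD_CONST → push 10. Stack: [-35, 10]
BINARY_OP // → -35 // 10 = -4. Stack: [-4]
LOAD_FAST a → push 36. Stack: [-4, 36]
BINARY_OP * → -4 * 36 = -144. Stack: [-144]
STORE_FAST w → w=-144. Stack: []
LOAD_FAST_LOAD_FAST a,a → push 36,36. Stack: [36, 36]
BINARY_OP | → 36 | 36 = 36. Stack: [36]
STORE_FAST u → u=36. Stack: []
LOAD_FAST_LOAD_FAST v,t → push -35,72. Stack: [-35, 72]
BINARY_OP // → -35 // 72 = -1. Stack: [-1]
LOAD_FAST v → push -35. Stack: [-1, -35]
LOAD_CONST → push 10. Stack: [-1, -35, 10]
BINARY_OP - → -35 - 10 = -45. Stack: [-1, -45]
BINARY_OP | → -1 | -45 = -1. Stack: [-1]
STORE_FAST n → n=-1. Stack: []
LOAD_FAST n → push -1. Stack: [-1]
RETURN_VALUE → return -1.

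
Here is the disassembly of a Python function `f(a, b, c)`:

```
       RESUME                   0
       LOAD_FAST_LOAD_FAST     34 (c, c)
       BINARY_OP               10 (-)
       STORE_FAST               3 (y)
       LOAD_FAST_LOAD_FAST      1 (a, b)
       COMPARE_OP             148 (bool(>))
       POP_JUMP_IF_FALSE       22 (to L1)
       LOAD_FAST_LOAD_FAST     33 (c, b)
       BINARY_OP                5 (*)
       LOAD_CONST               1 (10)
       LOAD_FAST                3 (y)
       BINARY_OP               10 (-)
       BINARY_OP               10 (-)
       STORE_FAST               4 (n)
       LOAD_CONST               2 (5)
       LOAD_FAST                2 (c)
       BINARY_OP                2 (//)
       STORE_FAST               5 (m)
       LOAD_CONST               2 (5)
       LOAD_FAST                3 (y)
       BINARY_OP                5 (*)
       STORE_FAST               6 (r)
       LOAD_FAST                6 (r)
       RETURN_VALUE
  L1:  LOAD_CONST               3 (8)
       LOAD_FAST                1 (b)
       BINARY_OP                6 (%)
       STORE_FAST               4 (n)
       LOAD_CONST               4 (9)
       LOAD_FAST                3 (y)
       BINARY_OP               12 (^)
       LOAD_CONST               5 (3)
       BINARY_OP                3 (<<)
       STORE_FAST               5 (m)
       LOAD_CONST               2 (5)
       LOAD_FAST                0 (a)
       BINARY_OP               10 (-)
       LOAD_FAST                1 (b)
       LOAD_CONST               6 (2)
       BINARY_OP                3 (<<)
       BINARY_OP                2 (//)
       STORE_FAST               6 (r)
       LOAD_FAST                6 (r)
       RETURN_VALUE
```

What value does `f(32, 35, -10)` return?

-1

LOAD_FAST_LOAD_FAST c,c → push -10,-10. Stack: [-10, -10]
BINARY_OP - → -10 - -10 = 0. Stack: [0]
STORE_FAST y → y=0. Stack: []
LOAD_FAST_LOAD_FAST a,b → push 32,35. Stack: [32, 35]
COMPARE_OP bool(>) → 32 vs 35 = False. Stack: [False]
POP_JUMP_IF_FALSE → pop False; jump. Stack: []
LOAD_CONST → push 8. Stack: [8]
LOAD_FAST b → push 35. Stack: [8, 35]
BINARY_OP % → 8 % 35 = 8. Stack: [8]
STORE_FAST n → n=8. Stack: []
LOAD_CONST → push 9. Stack: [9]
LOAD_FAST y → push 0. Stack: [9, 0]
BINARY_OP ^ → 9 ^ 0 = 9. Stack: [9]
LOAD_CONST → push 3. Stack: [9, 3]
BINARY_OP << → 9 << 3 = 72. Stack: [72]
STORE_FAST m → m=72. Stack: []
LOAD_CONST → push 5. Stack: [5]
LOAD_FAST a → push 32. Stack: [5, 32]
BINARY_OP - → 5 - 32 = -27. Stack: [-27]
LOAD_FAST b → push 35. Stack: [-27, 35]
LOAD_CONST → push 2. Stack: [-27, 35, 2]
BINARY_OP << → 35 << 2 = 140. Stack: [-27, 140]
BINARY_OP // → -27 // 140 = -1. Stack: [-1]
STORE_FAST r → r=-1. Stack: []
LOAD_FAST r → push -1. Stack: [-1]
RETURN_VALUE → return -1.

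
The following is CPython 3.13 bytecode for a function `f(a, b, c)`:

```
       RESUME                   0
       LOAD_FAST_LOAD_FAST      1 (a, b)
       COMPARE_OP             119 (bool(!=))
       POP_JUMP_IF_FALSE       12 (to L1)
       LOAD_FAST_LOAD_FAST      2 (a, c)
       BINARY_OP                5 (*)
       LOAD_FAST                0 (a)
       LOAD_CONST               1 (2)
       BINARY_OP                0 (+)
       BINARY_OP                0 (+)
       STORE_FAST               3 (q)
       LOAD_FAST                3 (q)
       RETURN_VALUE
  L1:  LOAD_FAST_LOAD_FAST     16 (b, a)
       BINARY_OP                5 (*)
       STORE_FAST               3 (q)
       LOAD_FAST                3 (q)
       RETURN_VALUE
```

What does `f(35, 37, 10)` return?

387

LOAD_FAST_LOAD_FAST a,b → push 35,37. Stack: [35, 37]
COMPARE_OP bool(!=) → 35 vs 37 = True. Stack: [True]
POP_JUMP_IF_FALSE → pop True; no jump. Stack: []
LOAD_FAST_LOAD_FAST a,c → push 35,10. Stack: [35, 10]
BINARY_OP * → 35 * 10 = 350. Stack: [350]
LOAD_FAST a → push 35. Stack: [350, 35]
LOAD_CONST → push 2. Stack: [350, 35, 2]
BINARY_OP + → 35 + 2 = 37. Stack: [350, 37]
BINARY_OP + → 350 + 37 = 387. Stack: [387]
STORE_FAST q → q=387. Stack: []
LOAD_FAST q → push 387. Stack: [387]
RETURN_VALUE → return 387.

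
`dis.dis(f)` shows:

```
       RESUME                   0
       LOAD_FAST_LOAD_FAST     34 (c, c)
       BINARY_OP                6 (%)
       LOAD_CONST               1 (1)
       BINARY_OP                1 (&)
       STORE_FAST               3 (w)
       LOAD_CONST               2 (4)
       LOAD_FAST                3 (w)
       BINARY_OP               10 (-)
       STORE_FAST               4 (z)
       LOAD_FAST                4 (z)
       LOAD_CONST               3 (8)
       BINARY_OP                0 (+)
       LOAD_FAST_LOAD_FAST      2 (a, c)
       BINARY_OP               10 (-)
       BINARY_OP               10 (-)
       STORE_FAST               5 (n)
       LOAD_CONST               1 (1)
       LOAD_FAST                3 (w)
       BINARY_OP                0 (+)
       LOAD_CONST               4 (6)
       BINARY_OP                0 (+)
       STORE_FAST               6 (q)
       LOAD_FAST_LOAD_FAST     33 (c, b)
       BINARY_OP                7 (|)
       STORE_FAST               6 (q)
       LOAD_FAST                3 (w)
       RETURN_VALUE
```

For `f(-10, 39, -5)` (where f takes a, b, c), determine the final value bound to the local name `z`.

4

LOAD_FAST_LOAD_FAST c,c → push -5,-5. Stack: [-5, -5]
BINARY_OP % → -5 % -5 = 0. Stack: [0]
LOAD_CONST → push 1. Stack: [0, 1]
BINARY_OP & → 0 & 1 = 0. Stack: [0]
STORE_FAST w → w=0. Stack: []
LOAD_CONST → push 4. Stack: [4]
LOAD_FAST w → push 0. Stack: [4, 0]
BINARY_OP - → 4 - 0 = 4. Stack: [4]
STORE_FAST z → z=4. Stack: []
LOAD_FAST z → push 4. Stack: [4]
LOAD_CONST → push 8. Stack: [4, 8]
BINARY_OP + → 4 + 8 = 12. Stack: [12]
LOAD_FAST_LOAD_FAST a,c → push -10,-5. Stack: [12, -10, -5]
BINARY_OP - → -10 - -5 = -5. Stack: [12, -5]
BINARY_OP - → 12 - -5 = 17. Stack: [17]
STORE_FAST n → n=17. Stack: []
LOAD_CONST → push 1. Stack: [1]
LOAD_FAST w → push 0. Stack: [1, 0]
BINARY_OP + → 1 + 0 = 1. Stack: [1]
LOAD_CONST → push 6. Stack: [1, 6]
BINARY_OP + → 1 + 6 = 7. Stack: [7]
STORE_FAST q → q=7. Stack: []
LOAD_FAST_LOAD_FAST c,b → push -5,39. Stack: [-5, 39]
BINARY_OP | → -5 | 39 = -1. Stack: [-1]
STORE_FAST q → q=-1. Stack: []
LOAD_FAST w → push 0. Stack: [0]
RETURN_VALUE → return 0.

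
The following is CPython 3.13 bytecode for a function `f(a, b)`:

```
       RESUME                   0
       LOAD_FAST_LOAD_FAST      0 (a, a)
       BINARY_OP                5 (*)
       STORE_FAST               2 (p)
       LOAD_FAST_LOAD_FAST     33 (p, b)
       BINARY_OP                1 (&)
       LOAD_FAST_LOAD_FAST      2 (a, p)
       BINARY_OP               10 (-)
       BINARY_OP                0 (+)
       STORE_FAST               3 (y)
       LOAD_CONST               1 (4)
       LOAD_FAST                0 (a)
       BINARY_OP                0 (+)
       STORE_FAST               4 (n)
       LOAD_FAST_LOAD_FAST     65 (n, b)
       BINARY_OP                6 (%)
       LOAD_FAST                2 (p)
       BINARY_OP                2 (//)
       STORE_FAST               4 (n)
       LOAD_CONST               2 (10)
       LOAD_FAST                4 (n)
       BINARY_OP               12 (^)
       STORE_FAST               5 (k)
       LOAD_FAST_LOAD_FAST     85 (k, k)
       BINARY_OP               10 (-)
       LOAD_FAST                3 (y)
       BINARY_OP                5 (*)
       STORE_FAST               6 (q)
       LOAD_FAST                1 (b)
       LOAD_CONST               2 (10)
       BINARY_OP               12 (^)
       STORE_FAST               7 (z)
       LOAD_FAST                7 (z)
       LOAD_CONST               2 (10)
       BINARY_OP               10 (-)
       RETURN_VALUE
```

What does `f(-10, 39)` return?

35

LOAD_FAST_LOAD_FAST a,a → push -10,-10. Stack: [-10, -10]
BINARY_OP * → -10 * -10 = 100. Stack: [100]
STORE_FAST p → p=100. Stack: []
LOAD_FAST_LOAD_FAST p,b → push 100,39. Stack: [100, 39]
BINARY_OP & → 100 & 39 = 36. Stack: [36]
LOAD_FAST_LOAD_FAST a,p → push -10,100. Stack: [36, -10, 100]
BINARY_OP - → -10 - 100 = -110. Stack: [36, -110]
BINARY_OP + → 36 + -110 = -74. Stack: [-74]
STORE_FAST y → y=-74. Stack: []
LOAD_CONST → push 4. Stack: [4]
LOAD_FAST a → push -10. Stack: [4, -10]
BINARY_OP + → 4 + -10 = -6. Stack: [-6]
STORE_FAST n → n=-6. Stack: []
LOAD_FAST_LOAD_FAST n,b → push -6,39. Stack: [-6, 39]
BINARY_OP % → -6 % 39 = 33. Stack: [33]
LOAD_FAST p → push 100. Stack: [33, 100]
BINARY_OP // → 33 // 100 = 0. Stack: [0]
STORE_FAST n → n=0. Stack: []
LOAD_CONST → push 10. Stack: [10]
LOAD_FAST n → push 0. Stack: [10, 0]
BINARY_OP ^ → 10 ^ 0 = 10. Stack: [10]
STORE_FAST k → k=10. Stack: []
LOAD_FAST_LOAD_FAST k,k → push 10,10. Stack: [10, 10]
BINARY_OP - → 10 - 10 = 0. Stack: [0]
LOAD_FAST y → push -74. Stack: [0, -74]
BINARY_OP * → 0 * -74 = 0. Stack: [0]
STORE_FAST q → q=0. Stack: []
LOAD_FAST b → push 39. Stack: [39]
LOAD_CONST → push 10. Stack: [39, 10]
BINARY_OP ^ → 39 ^ 10 = 45. Stack: [45]
STORE_FAST z → z=45. Stack: []
LOAD_FAST z → push 45. Stack: [45]
LOAD_CONST → push 10. Stack: [45, 10]
BINARY_OP - → 45 - 10 = 35. Stack: [35]
RETURN_VALUE → return 35.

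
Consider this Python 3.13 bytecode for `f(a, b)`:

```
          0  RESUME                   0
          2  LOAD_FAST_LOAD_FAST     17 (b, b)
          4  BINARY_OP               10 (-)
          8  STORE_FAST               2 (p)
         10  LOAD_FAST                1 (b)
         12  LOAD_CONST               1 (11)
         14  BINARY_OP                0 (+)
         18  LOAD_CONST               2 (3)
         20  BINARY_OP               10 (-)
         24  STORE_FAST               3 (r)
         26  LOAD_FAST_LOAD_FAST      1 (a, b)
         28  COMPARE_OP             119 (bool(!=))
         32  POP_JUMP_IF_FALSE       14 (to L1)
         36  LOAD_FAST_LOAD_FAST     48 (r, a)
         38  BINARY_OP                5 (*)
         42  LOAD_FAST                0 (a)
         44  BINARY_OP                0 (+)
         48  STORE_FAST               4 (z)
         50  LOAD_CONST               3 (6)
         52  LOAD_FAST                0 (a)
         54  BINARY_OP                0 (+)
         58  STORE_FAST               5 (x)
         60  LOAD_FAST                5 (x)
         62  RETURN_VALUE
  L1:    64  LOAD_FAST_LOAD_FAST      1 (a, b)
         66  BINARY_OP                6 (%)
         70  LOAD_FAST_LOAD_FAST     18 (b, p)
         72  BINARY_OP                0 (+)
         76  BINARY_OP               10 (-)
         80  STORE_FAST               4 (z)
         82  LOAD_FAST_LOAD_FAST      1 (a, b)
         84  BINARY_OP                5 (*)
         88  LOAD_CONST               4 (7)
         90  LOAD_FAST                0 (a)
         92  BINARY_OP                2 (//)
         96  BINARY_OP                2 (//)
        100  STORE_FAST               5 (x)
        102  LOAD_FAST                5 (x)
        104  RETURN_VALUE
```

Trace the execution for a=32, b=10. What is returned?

38

LOAD_FAST_LOAD_FAST b,b → push 10,10. Stack: [10, 10]
BINARY_OP - → 10 - 10 = 0. Stack: [0]
STORE_FAST p → p=0. Stack: []
LOAD_FAST b → push 10. Stack: [10]
LOAD_CONST → push 11. Stack: [10, 11]
BINARY_OP + → 10 + 11 = 21. Stack: [21]
LOAD_CONST → push 3. Stack: [21, 3]
BINARY_OP - → 21 - 3 = 18. Stack: [18]
STORE_FAST r → r=18. Stack: []
LOAD_FAST_LOAD_FAST a,b → push 32,10. Stack: [32, 10]
COMPARE_OP bool(!=) → 32 vs 10 = True. Stack: [True]
POP_JUMP_IF_FALSE → pop True; no jump. Stack: []
LOAD_FAST_LOAD_FAST r,a → push 18,32. Stack: [18, 32]
BINARY_OP * → 18 * 32 = 576. Stack: [576]
LOAD_FAST a → push 32. Stack: [576, 32]
BINARY_OP + → 576 + 32 = 608. Stack: [608]
STORE_FAST z → z=608. Stack: []
LOAD_CONST → push 6. Stack: [6]
LOAD_FAST a → push 32. Stack: [6, 32]
BINARY_OP + → 6 + 32 = 38. Stack: [38]
STORE_FAST x → x=38. Stack: []
LOAD_FAST x → push 38. Stack: [38]
RETURN_VALUE → return 38.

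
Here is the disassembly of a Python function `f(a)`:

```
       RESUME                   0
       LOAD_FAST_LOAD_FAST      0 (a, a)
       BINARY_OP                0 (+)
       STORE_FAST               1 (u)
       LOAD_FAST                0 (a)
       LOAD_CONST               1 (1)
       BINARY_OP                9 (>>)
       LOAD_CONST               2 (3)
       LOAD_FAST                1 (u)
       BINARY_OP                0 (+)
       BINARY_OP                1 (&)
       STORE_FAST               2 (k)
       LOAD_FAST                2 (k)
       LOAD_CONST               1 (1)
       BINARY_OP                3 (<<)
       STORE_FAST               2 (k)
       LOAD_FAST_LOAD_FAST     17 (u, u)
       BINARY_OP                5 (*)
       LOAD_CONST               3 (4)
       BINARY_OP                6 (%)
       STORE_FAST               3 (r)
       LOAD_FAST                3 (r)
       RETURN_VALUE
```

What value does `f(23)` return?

0

LOAD_FAST_LOAD_FAST a,a → push 23,23. Stack: [23, 23]
BINARY_OP + → 23 + 23 = 46. Stack: [46]
STORE_FAST u → u=46. Stack: []
LOAD_FAST a → push 23. Stack: [23]
LOAD_CONST → push 1. Stack: [23, 1]
BINARY_OP >> → 23 >> 1 = 11. Stack: [11]
LOAD_CONST → push 3. Stack: [11, 3]
LOAD_FAST u → push 46. Stack: [11, 3, 46]
BINARY_OP + → 3 + 46 = 49. Stack: [11, 49]
BINARY_OP & → 11 & 49 = 1. Stack: [1]
STORE_FAST k → k=1. Stack: []
LOAD_FAST k → push 1. Stack: [1]
LOAD_CONST → push 1. Stack: [1, 1]
BINARY_OP << → 1 << 1 = 2. Stack: [2]
STORE_FAST k → k=2. Stack: []
LOAD_FAST_LOAD_FAST u,u → push 46,46. Stack: [46, 46]
BINARY_OP * → 46 * 46 = 2116. Stack: [2116]
LOAD_CONST → push 4. Stack: [2116, 4]
BINARY_OP % → 2116 % 4 = 0. Stack: [0]
STORE_FAST r → r=0. Stack: []
LOAD_FAST r → push 0. Stack: [0]
RETURN_VALUE → return 0.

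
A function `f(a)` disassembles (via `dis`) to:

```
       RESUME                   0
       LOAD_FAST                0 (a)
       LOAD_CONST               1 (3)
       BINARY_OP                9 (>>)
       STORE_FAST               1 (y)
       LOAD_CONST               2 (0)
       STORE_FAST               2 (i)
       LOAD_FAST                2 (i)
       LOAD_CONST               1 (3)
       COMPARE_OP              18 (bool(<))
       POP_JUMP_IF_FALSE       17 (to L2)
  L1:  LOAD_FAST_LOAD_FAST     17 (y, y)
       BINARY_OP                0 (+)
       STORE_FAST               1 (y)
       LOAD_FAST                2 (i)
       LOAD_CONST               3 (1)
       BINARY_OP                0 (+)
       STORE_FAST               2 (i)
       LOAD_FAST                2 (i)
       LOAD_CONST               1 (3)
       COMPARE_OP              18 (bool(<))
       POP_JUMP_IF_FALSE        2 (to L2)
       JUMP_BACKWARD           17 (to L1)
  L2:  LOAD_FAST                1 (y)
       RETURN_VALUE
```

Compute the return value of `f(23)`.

16

LOAD_FAST a → push 23. Stack: [23]
LOAD_CONST → push 3. Stack: [23, 3]
BINARY_OP >> → 23 >> 3 = 2. Stack: [2]
STORE_FAST y → y=2. Stack: []
LOAD_CONST → push 0. Stack: [0]
STORE_FAST i → i=0. Stack: []
LOAD_FAST i → push 0. Stack: [0]
LOAD_CONST → push 3. Stack: [0, 3]
COMPARE_OP bool(<) → 0 vs 3 = True. Stack: [True]
POP_JUMP_IF_FALSE → pop True; no jump. Stack: []
LOAD_FAST_LOAD_FAST y,y → push 2,2. Stack: [2, 2]
BINARY_OP + → 2 + 2 = 4. Stack: [4]
STORE_FAST y → y=4. Stack: []
LOAD_FAST i → push 0. Stack: [0]
LOAD_CONST → push 1. Stack: [0, 1]
BINARY_OP + → 0 + 1 = 1. Stack: [1]
STORE_FAST i → i=1. Stack: []
LOAD_FAST i → push 1. Stack: [1]
LOAD_CONST → push 3. Stack: [1, 3]
COMPARE_OP bool(<) → 1 vs 3 = True. Stack: [True]
POP_JUMP_IF_FALSE → pop True; no jump. Stack: []
LOAD_FAST_LOAD_FAST y,y → push 4,4. Stack: [4, 4]
BINARY_OP + → 4 + 4 = 8. Stack: [8]
STORE_FAST y → y=8. Stack: []
LOAD_FAST i → push 1. Stack: [1]
LOAD_CONST → push 1. Stack: [1, 1]
BINARY_OP + → 1 + 1 = 2. Stack: [2]
STORE_FAST i → i=2. Stack: []
LOAD_FAST i → push 2. Stack: [2]
LOAD_CONST → push 3. Stack: [2, 3]
COMPARE_OP bool(<) → 2 vs 3 = True. Stack: [True]
POP_JUMP_IF_FALSE → pop True; no jump. Stack: []
LOAD_FAST_LOAD_FAST y,y → push 8,8. Stack: [8, 8]
BINARY_OP + → 8 + 8 = 16. Stack: [16]
STORE_FAST y → y=16. Stack: []
LOAD_FAST i → push 2. Stack: [2]
LOAD_CONST → push 1. Stack: [2, 1]
BINARY_OP + → 2 + 1 = 3. Stack: [3]
STORE_FAST i → i=3. Stack: []
LOAD_FAST i → push 3. Stack: [3]
LOAD_CONST → push 3. Stack: [3, 3]
COMPARE_OP bool(<) → 3 vs 3 = False. Stack: [False]
POP_JUMP_IF_FALSE → pop False; jump. Stack: []
LOAD_FAST y → push 16. Stack: [16]
RETURN_VALUE → return 16.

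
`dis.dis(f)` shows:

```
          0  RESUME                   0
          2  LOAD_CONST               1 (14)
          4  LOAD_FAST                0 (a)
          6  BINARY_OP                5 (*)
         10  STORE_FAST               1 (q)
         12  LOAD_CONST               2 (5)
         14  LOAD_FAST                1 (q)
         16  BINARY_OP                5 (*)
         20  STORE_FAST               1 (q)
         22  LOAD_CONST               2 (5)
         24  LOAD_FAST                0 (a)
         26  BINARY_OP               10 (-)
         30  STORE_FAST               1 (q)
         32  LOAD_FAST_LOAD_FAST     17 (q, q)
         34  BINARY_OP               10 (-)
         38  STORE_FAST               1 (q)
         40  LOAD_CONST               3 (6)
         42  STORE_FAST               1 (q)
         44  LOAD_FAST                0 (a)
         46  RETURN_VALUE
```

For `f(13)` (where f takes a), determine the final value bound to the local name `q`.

LOAD_CONST → push 14. Stack: [14]
LOAD_FAST a → push 13. Stack: [14, 13]
BINARY_OP * → 14 * 13 = 182. Stack: [182]
STORE_FAST q → q=182. Stack: []
LOAD_CONST → push 5. Stack: [5]
LOAD_FAST q → push 182. Stack: [5, 182]
BINARY_OP * → 5 * 182 = 910. Stack: [910]
STORE_FAST q → q=910. Stack: []
LOAD_CONST → push 5. Stack: [5]
LOAD_FAST a → push 13. Stack: [5, 13]
BINARY_OP - → 5 - 13 = -8. Stack: [-8]
STORE_FAST q → q=-8. Stack: []
LOAD_FAST_LOAD_FAST q,q → push -8,-8. Stack: [-8, -8]
BINARY_OP - → -8 - -8 = 0. Stack: [0]
STORE_FAST q → q=0. Stack: []
LOAD_CONST → push 6. Stack: [6]
STORE_FAST q → q=6. Stack: []
LOAD_FAST a → push 13. Stack: [13]
RETURN_VALUE → return 13.

6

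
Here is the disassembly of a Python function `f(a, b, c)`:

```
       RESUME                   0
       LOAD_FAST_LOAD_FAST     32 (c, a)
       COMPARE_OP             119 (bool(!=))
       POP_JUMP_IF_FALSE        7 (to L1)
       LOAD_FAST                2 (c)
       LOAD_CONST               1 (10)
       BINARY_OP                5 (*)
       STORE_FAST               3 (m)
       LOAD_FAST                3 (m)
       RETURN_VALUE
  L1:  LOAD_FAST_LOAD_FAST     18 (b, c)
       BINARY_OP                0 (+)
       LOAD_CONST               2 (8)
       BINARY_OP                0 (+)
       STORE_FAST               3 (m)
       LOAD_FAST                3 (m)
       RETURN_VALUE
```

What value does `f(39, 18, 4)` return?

40

LOAD_FAST_LOAD_FAST c,a → push 4,39. Stack: [4, 39]
COMPARE_OP bool(!=) → 4 vs 39 = True. Stack: [True]
POP_JUMP_IF_FALSE → pop True; no jump. Stack: []
LOAD_FAST c → push 4. Stack: [4]
LOAD_CONST → push 10. Stack: [4, 10]
BINARY_OP * → 4 * 10 = 40. Stack: [40]
STORE_FAST m → m=40. Stack: []
LOAD_FAST m → push 40. Stack: [40]
RETURN_VALUE → return 40.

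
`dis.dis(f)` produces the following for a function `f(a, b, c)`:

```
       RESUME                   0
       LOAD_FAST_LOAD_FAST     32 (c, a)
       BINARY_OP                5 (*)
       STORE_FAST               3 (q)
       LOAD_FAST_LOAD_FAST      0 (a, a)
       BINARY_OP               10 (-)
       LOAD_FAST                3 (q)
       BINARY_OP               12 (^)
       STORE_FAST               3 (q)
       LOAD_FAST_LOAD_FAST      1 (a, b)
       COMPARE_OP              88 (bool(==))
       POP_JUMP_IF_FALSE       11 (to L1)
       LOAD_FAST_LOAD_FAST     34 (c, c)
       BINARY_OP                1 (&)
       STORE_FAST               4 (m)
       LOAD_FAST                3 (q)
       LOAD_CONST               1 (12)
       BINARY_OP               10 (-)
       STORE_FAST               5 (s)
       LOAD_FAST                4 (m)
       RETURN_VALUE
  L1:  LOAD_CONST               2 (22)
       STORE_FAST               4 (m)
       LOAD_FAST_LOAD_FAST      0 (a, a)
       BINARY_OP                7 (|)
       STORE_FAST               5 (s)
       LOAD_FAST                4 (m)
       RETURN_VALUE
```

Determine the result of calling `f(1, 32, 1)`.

LOAD_FAST_LOAD_FAST c,a → push 1,1. Stack: [1, 1]
BINARY_OP * → 1 * 1 = 1. Stack: [1]
STORE_FAST q → q=1. Stack: []
LOAD_FAST_LOAD_FAST a,a → push 1,1. Stack: [1, 1]
BINARY_OP - → 1 - 1 = 0. Stack: [0]
LOAD_FAST q → push 1. Stack: [0, 1]
BINARY_OP ^ → 0 ^ 1 = 1. Stack: [1]
STORE_FAST q → q=1. Stack: []
LOAD_FAST_LOAD_FAST a,b → push 1,32. Stack: [1, 32]
COMPARE_OP bool(==) → 1 vs 32 = False. Stack: [False]
POP_JUMP_IF_FALSE → pop False; jump. Stack: []
LOAD_CONST → push 22. Stack: [22]
STORE_FAST m → m=22. Stack: []
LOAD_FAST_LOAD_FAST a,a → push 1,1. Stack: [1, 1]
BINARY_OP | → 1 | 1 = 1. Stack: [1]
STORE_FAST s → s=1. Stack: []
LOAD_FAST m → push 22. Stack: [22]
RETURN_VALUE → return 22.

22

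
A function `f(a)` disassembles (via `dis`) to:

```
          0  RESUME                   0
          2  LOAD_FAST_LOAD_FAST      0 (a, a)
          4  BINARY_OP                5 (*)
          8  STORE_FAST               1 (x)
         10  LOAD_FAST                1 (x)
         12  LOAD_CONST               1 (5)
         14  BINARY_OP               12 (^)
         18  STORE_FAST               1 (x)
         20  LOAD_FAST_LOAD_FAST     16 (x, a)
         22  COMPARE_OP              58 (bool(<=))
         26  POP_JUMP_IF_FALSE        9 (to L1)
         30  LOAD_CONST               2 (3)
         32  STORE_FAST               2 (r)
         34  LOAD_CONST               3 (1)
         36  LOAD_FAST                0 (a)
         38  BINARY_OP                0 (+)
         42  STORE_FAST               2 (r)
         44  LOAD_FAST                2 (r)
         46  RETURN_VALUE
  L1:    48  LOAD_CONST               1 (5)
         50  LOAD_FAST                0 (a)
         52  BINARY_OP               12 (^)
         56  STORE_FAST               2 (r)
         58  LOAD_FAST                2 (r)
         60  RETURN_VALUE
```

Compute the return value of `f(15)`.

10

LOAD_FAST_LOAD_FAST a,a → push 15,15. Stack: [15, 15]
BINARY_OP * → 15 * 15 = 225. Stack: [225]
STORE_FAST x → x=225. Stack: []
LOAD_FAST x → push 225. Stack: [225]
LOAD_CONST → push 5. Stack: [225, 5]
BINARY_OP ^ → 225 ^ 5 = 228. Stack: [228]
STORE_FAST x → x=228. Stack: []
LOAD_FAST_LOAD_FAST x,a → push 228,15. Stack: [228, 15]
COMPARE_OP bool(<=) → 228 vs 15 = False. Stack: [False]
POP_JUMP_IF_FALSE → pop False; jump. Stack: []
LOAD_CONST → push 5. Stack: [5]
LOAD_FAST a → push 15. Stack: [5, 15]
BINARY_OP ^ → 5 ^ 15 = 10. Stack: [10]
STORE_FAST r → r=10. Stack: []
LOAD_FAST r → push 10. Stack: [10]
RETURN_VALUE → return 10.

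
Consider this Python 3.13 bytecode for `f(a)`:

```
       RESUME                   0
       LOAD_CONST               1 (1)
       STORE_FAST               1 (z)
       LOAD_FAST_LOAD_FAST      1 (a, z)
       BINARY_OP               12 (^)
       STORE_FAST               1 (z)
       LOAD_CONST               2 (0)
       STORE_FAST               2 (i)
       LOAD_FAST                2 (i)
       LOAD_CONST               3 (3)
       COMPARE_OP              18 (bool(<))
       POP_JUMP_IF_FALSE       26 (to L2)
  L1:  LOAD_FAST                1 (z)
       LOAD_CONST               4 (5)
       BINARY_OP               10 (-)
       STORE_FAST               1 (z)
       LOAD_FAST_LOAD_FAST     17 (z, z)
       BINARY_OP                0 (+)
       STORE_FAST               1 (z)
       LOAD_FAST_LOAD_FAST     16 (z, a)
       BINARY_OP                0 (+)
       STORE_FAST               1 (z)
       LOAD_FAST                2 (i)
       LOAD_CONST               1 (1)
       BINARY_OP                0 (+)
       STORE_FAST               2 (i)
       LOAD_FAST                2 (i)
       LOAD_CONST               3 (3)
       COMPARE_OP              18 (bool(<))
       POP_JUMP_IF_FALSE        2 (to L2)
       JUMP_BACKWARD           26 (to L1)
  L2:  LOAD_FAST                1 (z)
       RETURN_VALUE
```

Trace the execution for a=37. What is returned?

477

LOAD_CONST → push 1
STORE_FAST z → z=1
LOAD_FAST_LOAD_FAST a,z → push 37,1
BINARY_OP ^ → 37 ^ 1 = 36
STORE_FAST z → z=36
LOAD_CONST → push 0
STORE_FAST i → i=0
LOAD_FAST i → push 0
LOAD_CONST → push 3
COMPARE_OP bool(<) → 0 vs 3 = True
POP_JUMP_IF_FALSE → pop True; no jump
LOAD_FAST z → push 36
LOAD_CONST → push 5
BINARY_OP - → 36 - 5 = 31
STORE_FAST z → z=31
LOAD_FAST_LOAD_FAST z,z → push 31,31
BINARY_OP + → 31 + 31 = 62
STORE_FAST z → z=62
LOAD_FAST_LOAD_FAST z,a → push 62,37
BINARY_OP + → 62 + 37 = 99
STORE_FAST z → z=99
LOAD_FAST i → push 0
LOAD_CONST → push 1
BINARY_OP + → 0 + 1 = 1
STORE_FAST i → i=1
LOAD_FAST i → push 1
LOAD_CONST → push 3
COMPARE_OP bool(<) → 1 vs 3 = True
POP_JUMP_IF_FALSE → pop True; no jump
LOAD_FAST z → push 99
LOAD_CONST → push 5
BINARY_OP - → 99 - 5 = 94
STORE_FAST z → z=94
LOAD_FAST_LOAD_FAST z,z → push 94,94
BINARY_OP + → 94 + 94 = 188
STORE_FAST z → z=188
LOAD_FAST_LOAD_FAST z,a → push 188,37
BINARY_OP + → 188 + 37 = 225
STORE_FAST z → z=225
LOAD_FAST i → push 1
LOAD_CONST → push 1
BINARY_OP + → 1 + 1 = 2
STORE_FAST i → i=2
LOAD_FAST i → push 2
LOAD_CONST → push 3
COMPARE_OP bool(<) → 2 vs 3 = True
POP_JUMP_IF_FALSE → pop True; no jump
LOAD_FAST z → push 225
LOAD_CONST → push 5
BINARY_OP - → 225 - 5 = 220
STORE_FAST z → z=220
LOAD_FAST_LOAD_FAST z,z → push 220,220
BINARY_OP + → 220 + 220 = 440
STORE_FAST z → z=440
LOAD_FAST_LOAD_FAST z,a → push 440,37
BINARY_OP + → 440 + 37 = 477
STORE_FAST z → z=477
LOAD_FAST i → push 2
LOAD_CONST → push 1
BINARY_OP + → 2 + 1 = 3
STORE_FAST i → i=3
LOAD_FAST i → push 3
LOAD_CONST → push 3
COMPARE_OP bool(<) → 3 vs 3 = False
POP_JUMP_IF_FALSE → pop False; jump
LOAD_FAST z → push 477
RETURN_VALUE → return 477.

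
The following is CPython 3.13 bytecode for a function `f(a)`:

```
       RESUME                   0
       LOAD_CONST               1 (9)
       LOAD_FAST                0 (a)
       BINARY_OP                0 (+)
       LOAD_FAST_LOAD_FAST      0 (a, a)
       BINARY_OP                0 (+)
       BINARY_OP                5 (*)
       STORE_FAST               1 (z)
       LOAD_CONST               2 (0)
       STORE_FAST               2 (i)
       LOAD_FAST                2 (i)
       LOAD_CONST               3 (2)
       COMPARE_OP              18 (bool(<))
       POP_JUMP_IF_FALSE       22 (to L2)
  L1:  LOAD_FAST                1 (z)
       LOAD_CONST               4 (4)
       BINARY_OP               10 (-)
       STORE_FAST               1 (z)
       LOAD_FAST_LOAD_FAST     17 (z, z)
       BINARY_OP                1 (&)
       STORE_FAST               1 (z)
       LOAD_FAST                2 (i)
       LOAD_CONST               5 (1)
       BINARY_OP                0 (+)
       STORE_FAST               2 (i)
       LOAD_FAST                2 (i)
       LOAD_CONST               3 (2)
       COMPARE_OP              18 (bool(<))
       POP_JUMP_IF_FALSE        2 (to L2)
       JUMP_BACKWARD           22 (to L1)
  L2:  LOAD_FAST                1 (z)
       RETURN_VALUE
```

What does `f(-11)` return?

36

LOAD_CONST → push 9. Stack: [9]
LOAD_FAST a → push -11. Stack: [9, -11]
BINARY_OP + → 9 + -11 = -2. Stack: [-2]
LOAD_FAST_LOAD_FAST a,a → push -11,-11. Stack: [-2, -11, -11]
BINARY_OP + → -11 + -11 = -22. Stack: [-2, -22]
BINARY_OP * → -2 * -22 = 44. Stack: [44]
STORE_FAST z → z=44. Stack: []
LOAD_CONST → push 0. Stack: [0]
STORE_FAST i → i=0. Stack: []
LOAD_FAST i → push 0. Stack: [0]
LOAD_CONST → push 2. Stack: [0, 2]
COMPARE_OP bool(<) → 0 vs 2 = True. Stack: [True]
POP_JUMP_IF_FALSE → pop True; no jump. Stack: []
LOAD_FAST z → push 44. Stack: [44]
LOAD_CONST → push 4. Stack: [44, 4]
BINARY_OP - → 44 - 4 = 40. Stack: [40]
STORE_FAST z → z=40. Stack: []
LOAD_FAST_LOAD_FAST z,z → push 40,40. Stack: [40, 40]
BINARY_OP & → 40 & 40 = 40. Stack: [40]
STORE_FAST z → z=40. Stack: []
LOAD_FAST i → push 0. Stack: [0]
LOAD_CONST → push 1. Stack: [0, 1]
BINARY_OP + → 0 + 1 = 1. Stack: [1]
STORE_FAST i → i=1. Stack: []
LOAD_FAST i → push 1. Stack: [1]
LOAD_CONST → push 2. Stack: [1, 2]
COMPARE_OP bool(<) → 1 vs 2 = True. Stack: [True]
POP_JUMP_IF_FALSE → pop True; no jump. Stack: []
LOAD_FAST z → push 40. Stack: [40]
LOAD_CONST → push 4. Stack: [40, 4]
BINARY_OP - → 40 - 4 = 36. Stack: [36]
STORE_FAST z → z=36. Stack: []
LOAD_FAST_LOAD_FAST z,z → push 36,36. Stack: [36, 36]
BINARY_OP & → 36 & 36 = 36. Stack: [36]
STORE_FAST z → z=36. Stack: []
LOAD_FAST i → push 1. Stack: [1]
LOAD_CONST → push 1. Stack: [1, 1]
BINARY_OP + → 1 + 1 = 2. Stack: [2]
STORE_FAST i → i=2. Stack: []
LOAD_FAST i → push 2. Stack: [2]
LOAD_CONST → push 2. Stack: [2, 2]
COMPARE_OP bool(<) → 2 vs 2 = False. Stack: [False]
POP_JUMP_IF_FALSE → pop False; jump. Stack: []
LOAD_FAST z → push 36. Stack: [36]
RETURN_VALUE → return 36.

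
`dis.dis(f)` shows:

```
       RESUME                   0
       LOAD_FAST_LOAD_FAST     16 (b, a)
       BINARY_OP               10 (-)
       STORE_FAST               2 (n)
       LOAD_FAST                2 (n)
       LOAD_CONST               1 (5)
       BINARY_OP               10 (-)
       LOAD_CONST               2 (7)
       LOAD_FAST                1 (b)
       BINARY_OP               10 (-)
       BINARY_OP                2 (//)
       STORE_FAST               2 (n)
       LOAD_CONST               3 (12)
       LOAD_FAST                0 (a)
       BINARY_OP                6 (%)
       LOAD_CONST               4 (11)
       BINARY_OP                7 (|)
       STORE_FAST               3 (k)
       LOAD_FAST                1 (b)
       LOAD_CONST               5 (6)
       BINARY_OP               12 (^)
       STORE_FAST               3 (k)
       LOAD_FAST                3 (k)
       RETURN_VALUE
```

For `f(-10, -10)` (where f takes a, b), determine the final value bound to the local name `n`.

LOAD_FAST_LOAD_FAST b,a → push -10,-10. Stack: [-10, -10]
BINARY_OP - → -10 - -10 = 0. Stack: [0]
STORE_FAST n → n=0. Stack: []
LOAD_FAST n → push 0. Stack: [0]
LOAD_CONST → push 5. Stack: [0, 5]
BINARY_OP - → 0 - 5 = -5. Stack: [-5]
LOAD_CONST → push 7. Stack: [-5, 7]
LOAD_FAST b → push -10. Stack: [-5, 7, -10]
BINARY_OP - → 7 - -10 = 17. Stack: [-5, 17]
BINARY_OP // → -5 // 17 = -1. Stack: [-1]
STORE_FAST n → n=-1. Stack: []
LOAD_CONST → push 12. Stack: [12]
LOAD_FAST a → push -10. Stack: [12, -10]
BINARY_OP % → 12 % -10 = -8. Stack: [-8]
LOAD_CONST → push 11. Stack: [-8, 11]
BINARY_OP | → -8 | 11 = -5. Stack: [-5]
STORE_FAST k → k=-5. Stack: []
LOAD_FAST b → push -10. Stack: [-10]
LOAD_CONST → push 6. Stack: [-10, 6]
BINARY_OP ^ → -10 ^ 6 = -16. Stack: [-16]
STORE_FAST k → k=-16. Stack: []
LOAD_FAST k → push -16. Stack: [-16]
RETURN_VALUE → return -16.

-1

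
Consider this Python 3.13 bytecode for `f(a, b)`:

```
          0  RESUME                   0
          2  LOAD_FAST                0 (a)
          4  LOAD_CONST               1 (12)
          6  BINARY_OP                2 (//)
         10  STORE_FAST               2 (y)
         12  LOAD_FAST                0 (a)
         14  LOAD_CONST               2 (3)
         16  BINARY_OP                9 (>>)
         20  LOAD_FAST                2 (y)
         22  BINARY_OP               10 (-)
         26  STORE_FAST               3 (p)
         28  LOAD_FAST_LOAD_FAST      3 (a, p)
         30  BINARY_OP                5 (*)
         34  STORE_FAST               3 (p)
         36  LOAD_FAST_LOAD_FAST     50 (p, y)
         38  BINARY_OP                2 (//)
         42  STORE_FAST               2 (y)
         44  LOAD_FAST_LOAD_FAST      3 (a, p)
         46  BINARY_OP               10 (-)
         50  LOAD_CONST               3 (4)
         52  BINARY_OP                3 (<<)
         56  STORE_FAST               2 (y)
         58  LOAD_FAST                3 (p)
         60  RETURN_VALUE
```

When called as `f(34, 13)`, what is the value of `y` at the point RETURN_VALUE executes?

LOAD_FAST a → push 34. Stack: [34]
LOAD_CONST → push 12. Stack: [34, 12]
BINARY_OP // → 34 // 12 = 2. Stack: [2]
STORE_FAST y → y=2. Stack: []
LOAD_FAST a → push 34. Stack: [34]
LOAD_CONST → push 3. Stack: [34, 3]
BINARY_OP >> → 34 >> 3 = 4. Stack: [4]
LOAD_FAST y → push 2. Stack: [4, 2]
BINARY_OP - → 4 - 2 = 2. Stack: [2]
STORE_FAST p → p=2. Stack: []
LOAD_FAST_LOAD_FAST a,p → push 34,2. Stack: [34, 2]
BINARY_OP * → 34 * 2 = 68. Stack: [68]
STORE_FAST p → p=68. Stack: []
LOAD_FAST_LOAD_FAST p,y → push 68,2. Stack: [68, 2]
BINARY_OP // → 68 // 2 = 34. Stack: [34]
STORE_FAST y → y=34. Stack: []
LOAD_FAST_LOAD_FAST a,p → push 34,68. Stack: [34, 68]
BINARY_OP - → 34 - 68 = -34. Stack: [-34]
LOAD_CONST → push 4. Stack: [-34, 4]
BINARY_OP << → -34 << 4 = -544. Stack: [-544]
STORE_FAST y → y=-544. Stack: []
LOAD_FAST p → push 68. Stack: [68]
RETURN_VALUE → return 68.

-544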